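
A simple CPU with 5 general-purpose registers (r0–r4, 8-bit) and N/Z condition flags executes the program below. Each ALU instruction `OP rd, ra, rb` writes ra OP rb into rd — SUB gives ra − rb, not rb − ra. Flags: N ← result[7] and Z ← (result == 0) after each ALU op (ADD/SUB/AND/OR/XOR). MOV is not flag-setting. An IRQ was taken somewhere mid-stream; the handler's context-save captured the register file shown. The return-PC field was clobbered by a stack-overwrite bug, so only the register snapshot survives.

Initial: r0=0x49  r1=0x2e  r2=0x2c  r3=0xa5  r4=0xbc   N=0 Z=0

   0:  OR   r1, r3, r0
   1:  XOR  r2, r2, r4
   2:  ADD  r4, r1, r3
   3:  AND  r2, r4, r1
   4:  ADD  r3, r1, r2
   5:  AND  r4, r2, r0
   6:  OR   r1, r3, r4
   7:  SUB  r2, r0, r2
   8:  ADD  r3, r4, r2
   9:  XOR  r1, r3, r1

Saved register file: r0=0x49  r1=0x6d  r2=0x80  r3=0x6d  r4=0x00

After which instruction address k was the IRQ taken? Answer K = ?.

after  0: r0=0x49 r1=0xed r2=0x2c r3=0xa5 r4=0xbc  N=1 Z=0
after  1: r0=0x49 r1=0xed r2=0x90 r3=0xa5 r4=0xbc  N=1 Z=0
after  2: r0=0x49 r1=0xed r2=0x90 r3=0xa5 r4=0x92  N=1 Z=0
after  3: r0=0x49 r1=0xed r2=0x80 r3=0xa5 r4=0x92  N=1 Z=0
after  4: r0=0x49 r1=0xed r2=0x80 r3=0x6d r4=0x92  N=0 Z=0
after  5: r0=0x49 r1=0xed r2=0x80 r3=0x6d r4=0x00  N=0 Z=1
after  6: r0=0x49 r1=0x6d r2=0x80 r3=0x6d r4=0x00  N=0 Z=0
-- IRQ taken; context saved, return-PC = 7 --

K = 6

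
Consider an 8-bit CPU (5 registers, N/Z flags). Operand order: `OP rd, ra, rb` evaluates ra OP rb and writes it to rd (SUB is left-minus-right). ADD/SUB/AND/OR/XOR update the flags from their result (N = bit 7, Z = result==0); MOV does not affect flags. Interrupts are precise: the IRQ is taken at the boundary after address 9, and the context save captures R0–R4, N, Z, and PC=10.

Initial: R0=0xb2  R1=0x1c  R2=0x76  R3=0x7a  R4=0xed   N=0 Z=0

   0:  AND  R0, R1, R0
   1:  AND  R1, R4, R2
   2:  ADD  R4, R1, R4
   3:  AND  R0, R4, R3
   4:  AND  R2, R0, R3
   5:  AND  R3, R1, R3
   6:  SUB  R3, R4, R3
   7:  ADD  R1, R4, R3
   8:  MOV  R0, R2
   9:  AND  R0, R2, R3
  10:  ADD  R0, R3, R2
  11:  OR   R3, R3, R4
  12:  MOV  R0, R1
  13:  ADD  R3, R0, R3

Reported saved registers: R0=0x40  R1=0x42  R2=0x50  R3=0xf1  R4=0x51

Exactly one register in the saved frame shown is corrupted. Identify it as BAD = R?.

after  0: R0=0x10 R1=0x1c R2=0x76 R3=0x7a R4=0xed  N=0 Z=0
after  1: R0=0x10 R1=0x64 R2=0x76 R3=0x7a R4=0xed  N=0 Z=0
after  2: R0=0x10 R1=0x64 R2=0x76 R3=0x7a R4=0x51  N=0 Z=0
after  3: R0=0x50 R1=0x64 R2=0x76 R3=0x7a R4=0x51  N=0 Z=0
after  4: R0=0x50 R1=0x64 R2=0x50 R3=0x7a R4=0x51  N=0 Z=0
after  5: R0=0x50 R1=0x64 R2=0x50 R3=0x60 R4=0x51  N=0 Z=0
after  6: R0=0x50 R1=0x64 R2=0x50 R3=0xf1 R4=0x51  N=1 Z=0
after  7: R0=0x50 R1=0x42 R2=0x50 R3=0xf1 R4=0x51  N=0 Z=0
after  8: R0=0x50 R1=0x42 R2=0x50 R3=0xf1 R4=0x51  N=0 Z=0
after  9: R0=0x50 R1=0x42 R2=0x50 R3=0xf1 R4=0x51  N=0 Z=0
-- IRQ taken; context saved, return-PC = 10 --
mismatch: R0: reported 0x40 vs actual 0x50

BAD = R0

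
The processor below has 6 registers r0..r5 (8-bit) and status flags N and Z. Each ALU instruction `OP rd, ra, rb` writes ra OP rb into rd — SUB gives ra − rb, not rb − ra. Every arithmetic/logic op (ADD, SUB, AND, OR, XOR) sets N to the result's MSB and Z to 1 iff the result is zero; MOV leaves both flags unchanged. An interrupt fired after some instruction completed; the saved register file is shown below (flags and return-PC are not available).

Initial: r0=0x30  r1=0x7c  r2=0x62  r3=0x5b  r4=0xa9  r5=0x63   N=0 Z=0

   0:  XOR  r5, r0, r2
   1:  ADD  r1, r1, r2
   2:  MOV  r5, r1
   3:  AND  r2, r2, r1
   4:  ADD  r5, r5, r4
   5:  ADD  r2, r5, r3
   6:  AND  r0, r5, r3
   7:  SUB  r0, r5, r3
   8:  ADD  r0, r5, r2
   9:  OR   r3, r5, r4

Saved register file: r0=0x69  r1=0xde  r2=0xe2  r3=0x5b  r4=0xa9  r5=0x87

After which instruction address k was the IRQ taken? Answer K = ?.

K = 8

after  0: r0=0x30 r1=0x7c r2=0x62 r3=0x5b r4=0xa9 r5=0x52  N=0 Z=0
after  1: r0=0x30 r1=0xde r2=0x62 r3=0x5b r4=0xa9 r5=0x52  N=1 Z=0
after  2: r0=0x30 r1=0xde r2=0x62 r3=0x5b r4=0xa9 r5=0xde  N=1 Z=0
after  3: r0=0x30 r1=0xde r2=0x42 r3=0x5b r4=0xa9 r5=0xde  N=0 Z=0
after  4: r0=0x30 r1=0xde r2=0x42 r3=0x5b r4=0xa9 r5=0x87  N=1 Z=0
after  5: r0=0x30 r1=0xde r2=0xe2 r3=0x5b r4=0xa9 r5=0x87  N=1 Z=0
after  6: r0=0x03 r1=0xde r2=0xe2 r3=0x5b r4=0xa9 r5=0x87  N=0 Z=0
after  7: r0=0x2c r1=0xde r2=0xe2 r3=0x5b r4=0xa9 r5=0x87  N=0 Z=0
after  8: r0=0x69 r1=0xde r2=0xe2 r3=0x5b r4=0xa9 r5=0x87  N=0 Z=0
-- IRQ taken; context saved, return-PC = 9 --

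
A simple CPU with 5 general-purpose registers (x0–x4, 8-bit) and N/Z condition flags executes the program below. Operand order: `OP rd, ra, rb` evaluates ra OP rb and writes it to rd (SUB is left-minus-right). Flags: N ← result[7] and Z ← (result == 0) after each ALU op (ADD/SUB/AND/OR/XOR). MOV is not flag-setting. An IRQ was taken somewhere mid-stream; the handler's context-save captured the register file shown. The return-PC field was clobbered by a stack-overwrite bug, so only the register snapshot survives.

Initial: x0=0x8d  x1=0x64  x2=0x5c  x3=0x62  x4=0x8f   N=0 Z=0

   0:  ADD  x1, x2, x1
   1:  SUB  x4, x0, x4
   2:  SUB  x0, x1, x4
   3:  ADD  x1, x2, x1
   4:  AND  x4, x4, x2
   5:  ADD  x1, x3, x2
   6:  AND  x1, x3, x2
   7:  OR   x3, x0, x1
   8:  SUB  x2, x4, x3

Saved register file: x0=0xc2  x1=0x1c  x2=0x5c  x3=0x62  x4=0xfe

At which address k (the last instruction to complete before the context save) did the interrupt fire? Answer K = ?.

K = 3

after  0: x0=0x8d x1=0xc0 x2=0x5c x3=0x62 x4=0x8f  N=1 Z=0
after  1: x0=0x8d x1=0xc0 x2=0x5c x3=0x62 x4=0xfe  N=1 Z=0
after  2: x0=0xc2 x1=0xc0 x2=0x5c x3=0x62 x4=0xfe  N=1 Z=0
after  3: x0=0xc2 x1=0x1c x2=0x5c x3=0x62 x4=0xfe  N=0 Z=0
-- IRQ taken; context saved, return-PC = 4 --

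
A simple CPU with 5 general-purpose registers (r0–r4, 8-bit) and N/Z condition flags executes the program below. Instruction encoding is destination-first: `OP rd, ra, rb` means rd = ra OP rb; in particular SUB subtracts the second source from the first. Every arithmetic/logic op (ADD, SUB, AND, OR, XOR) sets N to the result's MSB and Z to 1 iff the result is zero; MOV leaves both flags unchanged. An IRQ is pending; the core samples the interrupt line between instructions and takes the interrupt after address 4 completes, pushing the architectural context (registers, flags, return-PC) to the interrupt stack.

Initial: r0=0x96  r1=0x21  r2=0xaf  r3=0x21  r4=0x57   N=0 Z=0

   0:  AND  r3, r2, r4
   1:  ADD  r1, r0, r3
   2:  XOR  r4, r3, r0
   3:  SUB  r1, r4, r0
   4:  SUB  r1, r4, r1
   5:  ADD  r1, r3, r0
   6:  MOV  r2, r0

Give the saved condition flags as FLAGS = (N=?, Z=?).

after  0: r0=0x96 r1=0x21 r2=0xaf r3=0x07 r4=0x57  N=0 Z=0
after  1: r0=0x96 r1=0x9d r2=0xaf r3=0x07 r4=0x57  N=1 Z=0
after  2: r0=0x96 r1=0x9d r2=0xaf r3=0x07 r4=0x91  N=1 Z=0
after  3: r0=0x96 r1=0xfb r2=0xaf r3=0x07 r4=0x91  N=1 Z=0
after  4: r0=0x96 r1=0x96 r2=0xaf r3=0x07 r4=0x91  N=1 Z=0
-- IRQ taken; context saved, return-PC = 5 --

FLAGS = (N=1, Z=0)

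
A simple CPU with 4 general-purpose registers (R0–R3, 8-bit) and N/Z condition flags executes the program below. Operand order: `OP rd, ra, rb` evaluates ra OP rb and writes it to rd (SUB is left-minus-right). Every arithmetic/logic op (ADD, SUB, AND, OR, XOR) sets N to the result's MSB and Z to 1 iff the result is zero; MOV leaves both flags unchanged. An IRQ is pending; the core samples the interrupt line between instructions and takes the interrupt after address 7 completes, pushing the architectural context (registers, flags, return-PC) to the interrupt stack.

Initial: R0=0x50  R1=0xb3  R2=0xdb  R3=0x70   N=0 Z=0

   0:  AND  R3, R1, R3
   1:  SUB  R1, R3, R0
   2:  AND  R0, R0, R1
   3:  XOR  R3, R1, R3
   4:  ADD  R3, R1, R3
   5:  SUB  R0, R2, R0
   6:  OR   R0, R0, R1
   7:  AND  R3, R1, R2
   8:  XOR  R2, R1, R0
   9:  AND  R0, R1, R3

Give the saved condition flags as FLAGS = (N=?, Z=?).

after  0: R0=0x50 R1=0xb3 R2=0xdb R3=0x30  N=0 Z=0
after  1: R0=0x50 R1=0xe0 R2=0xdb R3=0x30  N=1 Z=0
after  2: R0=0x40 R1=0xe0 R2=0xdb R3=0x30  N=0 Z=0
after  3: R0=0x40 R1=0xe0 R2=0xdb R3=0xd0  N=1 Z=0
after  4: R0=0x40 R1=0xe0 R2=0xdb R3=0xb0  N=1 Z=0
after  5: R0=0x9b R1=0xe0 R2=0xdb R3=0xb0  N=1 Z=0
after  6: R0=0xfb R1=0xe0 R2=0xdb R3=0xb0  N=1 Z=0
after  7: R0=0xfb R1=0xe0 R2=0xdb R3=0xc0  N=1 Z=0
-- IRQ taken; context saved, return-PC = 8 --

FLAGS = (N=1, Z=0)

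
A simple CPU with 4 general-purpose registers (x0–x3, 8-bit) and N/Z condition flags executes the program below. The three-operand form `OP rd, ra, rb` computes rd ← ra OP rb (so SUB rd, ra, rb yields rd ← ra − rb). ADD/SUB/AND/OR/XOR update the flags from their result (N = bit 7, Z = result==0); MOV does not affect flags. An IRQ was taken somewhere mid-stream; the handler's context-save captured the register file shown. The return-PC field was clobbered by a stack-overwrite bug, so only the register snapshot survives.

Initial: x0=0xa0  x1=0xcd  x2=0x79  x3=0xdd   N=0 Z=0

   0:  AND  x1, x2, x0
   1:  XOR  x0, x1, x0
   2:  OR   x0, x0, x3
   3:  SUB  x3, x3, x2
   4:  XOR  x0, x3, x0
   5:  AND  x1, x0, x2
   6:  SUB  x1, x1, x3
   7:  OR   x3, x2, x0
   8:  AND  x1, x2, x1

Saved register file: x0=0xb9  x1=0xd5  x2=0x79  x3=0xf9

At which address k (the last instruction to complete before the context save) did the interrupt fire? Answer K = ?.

K = 7

after  0: x0=0xa0 x1=0x20 x2=0x79 x3=0xdd  N=0 Z=0
after  1: x0=0x80 x1=0x20 x2=0x79 x3=0xdd  N=1 Z=0
after  2: x0=0xdd x1=0x20 x2=0x79 x3=0xdd  N=1 Z=0
after  3: x0=0xdd x1=0x20 x2=0x79 x3=0x64  N=0 Z=0
after  4: x0=0xb9 x1=0x20 x2=0x79 x3=0x64  N=1 Z=0
after  5: x0=0xb9 x1=0x39 x2=0x79 x3=0x64  N=0 Z=0
after  6: x0=0xb9 x1=0xd5 x2=0x79 x3=0x64  N=1 Z=0
after  7: x0=0xb9 x1=0xd5 x2=0x79 x3=0xf9  N=1 Z=0
-- IRQ taken; context saved, return-PC = 8 --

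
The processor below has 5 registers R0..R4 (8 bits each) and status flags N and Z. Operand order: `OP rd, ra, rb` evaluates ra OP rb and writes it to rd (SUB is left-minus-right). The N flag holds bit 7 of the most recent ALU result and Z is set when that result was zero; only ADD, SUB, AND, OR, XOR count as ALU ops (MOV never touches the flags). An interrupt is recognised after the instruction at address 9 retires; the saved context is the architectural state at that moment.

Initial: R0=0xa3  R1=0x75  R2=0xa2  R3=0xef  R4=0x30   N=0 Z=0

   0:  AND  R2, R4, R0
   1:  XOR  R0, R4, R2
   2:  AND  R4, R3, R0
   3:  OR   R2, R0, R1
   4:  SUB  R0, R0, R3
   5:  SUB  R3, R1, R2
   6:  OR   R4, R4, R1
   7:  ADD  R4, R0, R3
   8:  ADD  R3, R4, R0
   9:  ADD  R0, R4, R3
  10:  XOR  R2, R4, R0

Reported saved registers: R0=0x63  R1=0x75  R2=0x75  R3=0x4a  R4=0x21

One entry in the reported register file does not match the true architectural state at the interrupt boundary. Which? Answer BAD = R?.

after  0: R0=0xa3 R1=0x75 R2=0x20 R3=0xef R4=0x30  N=0 Z=0
after  1: R0=0x10 R1=0x75 R2=0x20 R3=0xef R4=0x30  N=0 Z=0
after  2: R0=0x10 R1=0x75 R2=0x20 R3=0xef R4=0x00  N=0 Z=1
after  3: R0=0x10 R1=0x75 R2=0x75 R3=0xef R4=0x00  N=0 Z=0
after  4: R0=0x21 R1=0x75 R2=0x75 R3=0xef R4=0x00  N=0 Z=0
after  5: R0=0x21 R1=0x75 R2=0x75 R3=0x00 R4=0x00  N=0 Z=1
after  6: R0=0x21 R1=0x75 R2=0x75 R3=0x00 R4=0x75  N=0 Z=0
after  7: R0=0x21 R1=0x75 R2=0x75 R3=0x00 R4=0x21  N=0 Z=0
after  8: R0=0x21 R1=0x75 R2=0x75 R3=0x42 R4=0x21  N=0 Z=0
after  9: R0=0x63 R1=0x75 R2=0x75 R3=0x42 R4=0x21  N=0 Z=0
-- IRQ taken; context saved, return-PC = 10 --
mismatch: R3: reported 0x4a vs actual 0x42

BAD = R3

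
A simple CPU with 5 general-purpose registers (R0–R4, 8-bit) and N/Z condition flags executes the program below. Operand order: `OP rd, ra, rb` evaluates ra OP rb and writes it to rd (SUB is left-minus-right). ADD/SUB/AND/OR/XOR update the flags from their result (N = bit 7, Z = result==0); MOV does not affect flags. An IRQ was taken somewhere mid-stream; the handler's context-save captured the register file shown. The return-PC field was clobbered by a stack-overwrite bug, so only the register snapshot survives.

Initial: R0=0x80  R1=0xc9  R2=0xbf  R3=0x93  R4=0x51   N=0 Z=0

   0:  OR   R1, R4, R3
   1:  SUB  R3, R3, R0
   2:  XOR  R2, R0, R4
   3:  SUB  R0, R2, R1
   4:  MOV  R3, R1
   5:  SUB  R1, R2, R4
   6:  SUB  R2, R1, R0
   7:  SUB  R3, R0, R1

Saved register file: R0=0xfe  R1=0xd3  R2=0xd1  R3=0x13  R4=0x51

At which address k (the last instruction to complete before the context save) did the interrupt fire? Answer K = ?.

after  0: R0=0x80 R1=0xd3 R2=0xbf R3=0x93 R4=0x51  N=1 Z=0
after  1: R0=0x80 R1=0xd3 R2=0xbf R3=0x13 R4=0x51  N=0 Z=0
after  2: R0=0x80 R1=0xd3 R2=0xd1 R3=0x13 R4=0x51  N=1 Z=0
after  3: R0=0xfe R1=0xd3 R2=0xd1 R3=0x13 R4=0x51  N=1 Z=0
-- IRQ taken; context saved, return-PC = 4 --

K = 3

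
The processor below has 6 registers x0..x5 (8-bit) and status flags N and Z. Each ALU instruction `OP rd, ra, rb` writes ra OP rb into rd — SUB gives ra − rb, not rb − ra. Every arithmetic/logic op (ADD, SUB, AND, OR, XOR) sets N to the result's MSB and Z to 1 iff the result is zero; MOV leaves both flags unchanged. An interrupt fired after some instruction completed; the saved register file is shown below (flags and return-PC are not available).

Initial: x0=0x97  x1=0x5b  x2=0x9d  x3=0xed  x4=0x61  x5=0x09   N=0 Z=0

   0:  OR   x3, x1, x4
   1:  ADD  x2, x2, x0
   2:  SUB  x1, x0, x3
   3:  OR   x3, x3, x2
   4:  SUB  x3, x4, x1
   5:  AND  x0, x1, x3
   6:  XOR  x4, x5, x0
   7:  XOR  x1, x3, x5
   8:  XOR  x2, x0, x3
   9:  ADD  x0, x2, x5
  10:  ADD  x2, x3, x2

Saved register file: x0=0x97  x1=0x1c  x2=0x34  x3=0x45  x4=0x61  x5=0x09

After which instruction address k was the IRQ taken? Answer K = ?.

after  0: x0=0x97 x1=0x5b x2=0x9d x3=0x7b x4=0x61 x5=0x09  N=0 Z=0
after  1: x0=0x97 x1=0x5b x2=0x34 x3=0x7b x4=0x61 x5=0x09  N=0 Z=0
after  2: x0=0x97 x1=0x1c x2=0x34 x3=0x7b x4=0x61 x5=0x09  N=0 Z=0
after  3: x0=0x97 x1=0x1c x2=0x34 x3=0x7f x4=0x61 x5=0x09  N=0 Z=0
after  4: x0=0x97 x1=0x1c x2=0x34 x3=0x45 x4=0x61 x5=0x09  N=0 Z=0
-- IRQ taken; context saved, return-PC = 5 --

K = 4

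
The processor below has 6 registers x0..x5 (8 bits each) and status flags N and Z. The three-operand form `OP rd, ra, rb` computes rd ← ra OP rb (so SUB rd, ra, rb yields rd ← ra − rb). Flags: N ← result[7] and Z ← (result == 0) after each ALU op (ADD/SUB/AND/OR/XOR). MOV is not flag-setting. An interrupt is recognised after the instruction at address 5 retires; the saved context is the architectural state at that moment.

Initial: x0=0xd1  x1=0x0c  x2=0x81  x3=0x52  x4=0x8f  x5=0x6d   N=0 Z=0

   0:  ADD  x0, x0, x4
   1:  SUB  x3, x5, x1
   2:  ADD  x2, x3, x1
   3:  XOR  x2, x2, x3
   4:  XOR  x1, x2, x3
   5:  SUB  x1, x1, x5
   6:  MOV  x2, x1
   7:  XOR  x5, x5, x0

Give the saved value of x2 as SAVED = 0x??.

SAVED = 0x0c

after  0: x0=0x60 x1=0x0c x2=0x81 x3=0x52 x4=0x8f x5=0x6d  N=0 Z=0
after  1: x0=0x60 x1=0x0c x2=0x81 x3=0x61 x4=0x8f x5=0x6d  N=0 Z=0
after  2: x0=0x60 x1=0x0c x2=0x6d x3=0x61 x4=0x8f x5=0x6d  N=0 Z=0
after  3: x0=0x60 x1=0x0c x2=0x0c x3=0x61 x4=0x8f x5=0x6d  N=0 Z=0
after  4: x0=0x60 x1=0x6d x2=0x0c x3=0x61 x4=0x8f x5=0x6d  N=0 Z=0
after  5: x0=0x60 x1=0x00 x2=0x0c x3=0x61 x4=0x8f x5=0x6d  N=0 Z=1
-- IRQ taken; context saved, return-PC = 6 --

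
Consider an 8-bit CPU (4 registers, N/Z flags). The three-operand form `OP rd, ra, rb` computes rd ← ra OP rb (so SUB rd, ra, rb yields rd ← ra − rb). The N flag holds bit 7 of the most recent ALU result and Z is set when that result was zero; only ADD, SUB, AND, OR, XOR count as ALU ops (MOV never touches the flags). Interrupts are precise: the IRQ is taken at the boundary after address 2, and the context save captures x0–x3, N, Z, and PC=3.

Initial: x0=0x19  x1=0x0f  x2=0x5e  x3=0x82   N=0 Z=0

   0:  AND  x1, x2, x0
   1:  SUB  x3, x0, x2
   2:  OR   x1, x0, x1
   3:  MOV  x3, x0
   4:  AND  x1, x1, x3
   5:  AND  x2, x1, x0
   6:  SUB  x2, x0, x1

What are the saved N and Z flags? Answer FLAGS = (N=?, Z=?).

FLAGS = (N=0, Z=0)

after  0: x0=0x19 x1=0x18 x2=0x5e x3=0x82  N=0 Z=0
after  1: x0=0x19 x1=0x18 x2=0x5e x3=0xbb  N=1 Z=0
after  2: x0=0x19 x1=0x19 x2=0x5e x3=0xbb  N=0 Z=0
-- IRQ taken; context saved, return-PC = 3 --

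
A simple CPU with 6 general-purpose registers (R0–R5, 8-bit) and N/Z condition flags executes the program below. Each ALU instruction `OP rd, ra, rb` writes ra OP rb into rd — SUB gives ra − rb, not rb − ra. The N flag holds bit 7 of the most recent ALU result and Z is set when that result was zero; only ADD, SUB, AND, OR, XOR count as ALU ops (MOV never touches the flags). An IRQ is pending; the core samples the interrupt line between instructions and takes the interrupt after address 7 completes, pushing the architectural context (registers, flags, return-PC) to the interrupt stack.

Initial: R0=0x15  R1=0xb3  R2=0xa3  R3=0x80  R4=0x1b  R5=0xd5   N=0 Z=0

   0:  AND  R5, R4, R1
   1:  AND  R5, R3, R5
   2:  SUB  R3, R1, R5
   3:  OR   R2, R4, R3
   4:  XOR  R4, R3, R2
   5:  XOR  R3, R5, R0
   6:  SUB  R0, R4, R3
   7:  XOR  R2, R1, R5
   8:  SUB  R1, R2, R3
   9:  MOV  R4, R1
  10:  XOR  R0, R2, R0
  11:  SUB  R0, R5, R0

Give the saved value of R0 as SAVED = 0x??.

after  0: R0=0x15 R1=0xb3 R2=0xa3 R3=0x80 R4=0x1b R5=0x13  N=0 Z=0
after  1: R0=0x15 R1=0xb3 R2=0xa3 R3=0x80 R4=0x1b R5=0x00  N=0 Z=1
after  2: R0=0x15 R1=0xb3 R2=0xa3 R3=0xb3 R4=0x1b R5=0x00  N=1 Z=0
after  3: R0=0x15 R1=0xb3 R2=0xbb R3=0xb3 R4=0x1b R5=0x00  N=1 Z=0
after  4: R0=0x15 R1=0xb3 R2=0xbb R3=0xb3 R4=0x08 R5=0x00  N=0 Z=0
after  5: R0=0x15 R1=0xb3 R2=0xbb R3=0x15 R4=0x08 R5=0x00  N=0 Z=0
after  6: R0=0xf3 R1=0xb3 R2=0xbb R3=0x15 R4=0x08 R5=0x00  N=1 Z=0
after  7: R0=0xf3 R1=0xb3 R2=0xb3 R3=0x15 R4=0x08 R5=0x00  N=1 Z=0
-- IRQ taken; context saved, return-PC = 8 --

SAVED = 0xf3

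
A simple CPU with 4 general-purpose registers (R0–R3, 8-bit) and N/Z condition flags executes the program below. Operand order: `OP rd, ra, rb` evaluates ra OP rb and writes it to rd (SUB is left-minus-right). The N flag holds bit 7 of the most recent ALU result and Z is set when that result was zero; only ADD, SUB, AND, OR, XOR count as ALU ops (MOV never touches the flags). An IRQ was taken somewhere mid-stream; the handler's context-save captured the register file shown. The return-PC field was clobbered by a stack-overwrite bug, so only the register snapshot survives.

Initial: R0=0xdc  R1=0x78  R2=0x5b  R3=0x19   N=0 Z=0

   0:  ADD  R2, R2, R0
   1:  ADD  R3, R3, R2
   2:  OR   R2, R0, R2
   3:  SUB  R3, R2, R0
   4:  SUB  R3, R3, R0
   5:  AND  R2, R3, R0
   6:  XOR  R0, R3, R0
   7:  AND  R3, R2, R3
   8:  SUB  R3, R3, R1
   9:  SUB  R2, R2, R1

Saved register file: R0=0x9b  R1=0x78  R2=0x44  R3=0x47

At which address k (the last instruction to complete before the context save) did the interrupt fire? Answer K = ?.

K = 6

after  0: R0=0xdc R1=0x78 R2=0x37 R3=0x19  N=0 Z=0
after  1: R0=0xdc R1=0x78 R2=0x37 R3=0x50  N=0 Z=0
after  2: R0=0xdc R1=0x78 R2=0xff R3=0x50  N=1 Z=0
after  3: R0=0xdc R1=0x78 R2=0xff R3=0x23  N=0 Z=0
after  4: R0=0xdc R1=0x78 R2=0xff R3=0x47  N=0 Z=0
after  5: R0=0xdc R1=0x78 R2=0x44 R3=0x47  N=0 Z=0
after  6: R0=0x9b R1=0x78 R2=0x44 R3=0x47  N=1 Z=0
-- IRQ taken; context saved, return-PC = 7 --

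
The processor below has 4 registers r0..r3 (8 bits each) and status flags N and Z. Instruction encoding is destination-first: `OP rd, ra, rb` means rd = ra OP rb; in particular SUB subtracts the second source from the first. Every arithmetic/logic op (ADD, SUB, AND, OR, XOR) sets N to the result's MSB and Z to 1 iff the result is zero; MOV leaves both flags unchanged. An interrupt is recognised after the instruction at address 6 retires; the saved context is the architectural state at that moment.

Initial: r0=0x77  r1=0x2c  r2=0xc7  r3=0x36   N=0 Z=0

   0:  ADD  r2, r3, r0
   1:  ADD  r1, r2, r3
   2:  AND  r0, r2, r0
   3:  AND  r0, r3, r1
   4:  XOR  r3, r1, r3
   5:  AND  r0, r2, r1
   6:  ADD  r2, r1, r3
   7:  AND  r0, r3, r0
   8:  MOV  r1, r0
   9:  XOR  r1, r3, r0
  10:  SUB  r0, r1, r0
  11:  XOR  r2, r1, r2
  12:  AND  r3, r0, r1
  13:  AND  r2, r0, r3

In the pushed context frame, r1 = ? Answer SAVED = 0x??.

after  0: r0=0x77 r1=0x2c r2=0xad r3=0x36  N=1 Z=0
after  1: r0=0x77 r1=0xe3 r2=0xad r3=0x36  N=1 Z=0
after  2: r0=0x25 r1=0xe3 r2=0xad r3=0x36  N=0 Z=0
after  3: r0=0x22 r1=0xe3 r2=0xad r3=0x36  N=0 Z=0
after  4: r0=0x22 r1=0xe3 r2=0xad r3=0xd5  N=1 Z=0
after  5: r0=0xa1 r1=0xe3 r2=0xad r3=0xd5  N=1 Z=0
after  6: r0=0xa1 r1=0xe3 r2=0xb8 r3=0xd5  N=1 Z=0
-- IRQ taken; context saved, return-PC = 7 --

SAVED = 0xe3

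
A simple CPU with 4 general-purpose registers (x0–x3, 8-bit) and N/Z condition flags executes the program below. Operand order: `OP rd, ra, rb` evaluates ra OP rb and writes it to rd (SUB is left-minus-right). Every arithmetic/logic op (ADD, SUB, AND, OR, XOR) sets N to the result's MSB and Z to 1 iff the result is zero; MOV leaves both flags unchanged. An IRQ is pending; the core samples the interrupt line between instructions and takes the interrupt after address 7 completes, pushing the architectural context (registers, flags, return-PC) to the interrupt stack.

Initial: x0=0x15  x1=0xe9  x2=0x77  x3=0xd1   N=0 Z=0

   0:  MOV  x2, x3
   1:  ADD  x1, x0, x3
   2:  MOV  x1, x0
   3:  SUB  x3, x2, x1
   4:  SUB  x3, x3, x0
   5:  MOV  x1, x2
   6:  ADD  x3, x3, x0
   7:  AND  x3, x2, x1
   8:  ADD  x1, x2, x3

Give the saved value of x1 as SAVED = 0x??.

after  0: x0=0x15 x1=0xe9 x2=0xd1 x3=0xd1  N=0 Z=0
after  1: x0=0x15 x1=0xe6 x2=0xd1 x3=0xd1  N=1 Z=0
after  2: x0=0x15 x1=0x15 x2=0xd1 x3=0xd1  N=1 Z=0
after  3: x0=0x15 x1=0x15 x2=0xd1 x3=0xbc  N=1 Z=0
after  4: x0=0x15 x1=0x15 x2=0xd1 x3=0xa7  N=1 Z=0
after  5: x0=0x15 x1=0xd1 x2=0xd1 x3=0xa7  N=1 Z=0
after  6: x0=0x15 x1=0xd1 x2=0xd1 x3=0xbc  N=1 Z=0
after  7: x0=0x15 x1=0xd1 x2=0xd1 x3=0xd1  N=1 Z=0
-- IRQ taken; context saved, return-PC = 8 --

SAVED = 0xd1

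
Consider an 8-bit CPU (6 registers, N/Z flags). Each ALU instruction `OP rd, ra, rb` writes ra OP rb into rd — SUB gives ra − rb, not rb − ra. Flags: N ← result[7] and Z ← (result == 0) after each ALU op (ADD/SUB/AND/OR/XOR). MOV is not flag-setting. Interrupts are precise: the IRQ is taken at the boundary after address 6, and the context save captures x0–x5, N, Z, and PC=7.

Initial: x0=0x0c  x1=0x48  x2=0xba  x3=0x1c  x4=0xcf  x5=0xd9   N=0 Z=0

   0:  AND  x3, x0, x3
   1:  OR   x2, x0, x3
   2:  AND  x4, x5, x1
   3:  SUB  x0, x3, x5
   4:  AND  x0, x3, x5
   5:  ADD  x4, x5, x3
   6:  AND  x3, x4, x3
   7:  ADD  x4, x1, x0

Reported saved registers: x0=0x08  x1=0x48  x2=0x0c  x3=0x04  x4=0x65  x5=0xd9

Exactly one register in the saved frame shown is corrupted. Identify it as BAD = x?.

BAD = x4

after  0: x0=0x0c x1=0x48 x2=0xba x3=0x0c x4=0xcf x5=0xd9  N=0 Z=0
after  1: x0=0x0c x1=0x48 x2=0x0c x3=0x0c x4=0xcf x5=0xd9  N=0 Z=0
after  2: x0=0x0c x1=0x48 x2=0x0c x3=0x0c x4=0x48 x5=0xd9  N=0 Z=0
after  3: x0=0x33 x1=0x48 x2=0x0c x3=0x0c x4=0x48 x5=0xd9  N=0 Z=0
after  4: x0=0x08 x1=0x48 x2=0x0c x3=0x0c x4=0x48 x5=0xd9  N=0 Z=0
after  5: x0=0x08 x1=0x48 x2=0x0c x3=0x0c x4=0xe5 x5=0xd9  N=1 Z=0
after  6: x0=0x08 x1=0x48 x2=0x0c x3=0x04 x4=0xe5 x5=0xd9  N=0 Z=0
-- IRQ taken; context saved, return-PC = 7 --
mismatch: x4: reported 0x65 vs actual 0xe5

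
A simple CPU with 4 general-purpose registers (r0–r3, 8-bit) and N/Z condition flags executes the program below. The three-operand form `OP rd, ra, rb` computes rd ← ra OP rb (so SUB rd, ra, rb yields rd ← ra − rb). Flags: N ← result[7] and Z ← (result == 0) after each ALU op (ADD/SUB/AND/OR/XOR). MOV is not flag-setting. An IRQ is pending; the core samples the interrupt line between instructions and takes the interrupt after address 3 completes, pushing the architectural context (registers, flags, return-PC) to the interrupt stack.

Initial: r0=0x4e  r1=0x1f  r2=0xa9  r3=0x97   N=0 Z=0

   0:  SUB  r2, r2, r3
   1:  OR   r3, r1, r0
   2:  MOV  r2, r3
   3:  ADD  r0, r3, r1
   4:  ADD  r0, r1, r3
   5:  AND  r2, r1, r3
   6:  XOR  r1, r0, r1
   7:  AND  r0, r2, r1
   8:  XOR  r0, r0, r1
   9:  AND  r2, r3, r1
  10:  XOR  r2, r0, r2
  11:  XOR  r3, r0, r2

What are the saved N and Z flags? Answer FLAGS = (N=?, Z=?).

after  0: r0=0x4e r1=0x1f r2=0x12 r3=0x97  N=0 Z=0
after  1: r0=0x4e r1=0x1f r2=0x12 r3=0x5f  N=0 Z=0
after  2: r0=0x4e r1=0x1f r2=0x5f r3=0x5f  N=0 Z=0
after  3: r0=0x7e r1=0x1f r2=0x5f r3=0x5f  N=0 Z=0
-- IRQ taken; context saved, return-PC = 4 --

FLAGS = (N=0, Z=0)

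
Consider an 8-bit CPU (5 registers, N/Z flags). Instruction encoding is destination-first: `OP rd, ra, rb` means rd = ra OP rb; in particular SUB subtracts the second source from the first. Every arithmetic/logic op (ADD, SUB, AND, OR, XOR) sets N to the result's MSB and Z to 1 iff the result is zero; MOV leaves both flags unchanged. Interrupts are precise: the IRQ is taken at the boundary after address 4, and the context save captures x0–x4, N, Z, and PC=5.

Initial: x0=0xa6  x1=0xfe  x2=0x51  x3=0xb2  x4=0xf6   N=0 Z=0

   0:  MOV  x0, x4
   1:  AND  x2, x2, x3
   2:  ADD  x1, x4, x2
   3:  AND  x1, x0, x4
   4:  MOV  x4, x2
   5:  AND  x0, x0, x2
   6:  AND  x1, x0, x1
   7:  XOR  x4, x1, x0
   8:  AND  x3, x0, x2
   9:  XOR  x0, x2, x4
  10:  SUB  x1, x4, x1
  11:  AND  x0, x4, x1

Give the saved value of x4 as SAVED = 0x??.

after  0: x0=0xf6 x1=0xfe x2=0x51 x3=0xb2 x4=0xf6  N=0 Z=0
after  1: x0=0xf6 x1=0xfe x2=0x10 x3=0xb2 x4=0xf6  N=0 Z=0
after  2: x0=0xf6 x1=0x06 x2=0x10 x3=0xb2 x4=0xf6  N=0 Z=0
after  3: x0=0xf6 x1=0xf6 x2=0x10 x3=0xb2 x4=0xf6  N=1 Z=0
after  4: x0=0xf6 x1=0xf6 x2=0x10 x3=0xb2 x4=0x10  N=1 Z=0
-- IRQ taken; context saved, return-PC = 5 --

SAVED = 0x10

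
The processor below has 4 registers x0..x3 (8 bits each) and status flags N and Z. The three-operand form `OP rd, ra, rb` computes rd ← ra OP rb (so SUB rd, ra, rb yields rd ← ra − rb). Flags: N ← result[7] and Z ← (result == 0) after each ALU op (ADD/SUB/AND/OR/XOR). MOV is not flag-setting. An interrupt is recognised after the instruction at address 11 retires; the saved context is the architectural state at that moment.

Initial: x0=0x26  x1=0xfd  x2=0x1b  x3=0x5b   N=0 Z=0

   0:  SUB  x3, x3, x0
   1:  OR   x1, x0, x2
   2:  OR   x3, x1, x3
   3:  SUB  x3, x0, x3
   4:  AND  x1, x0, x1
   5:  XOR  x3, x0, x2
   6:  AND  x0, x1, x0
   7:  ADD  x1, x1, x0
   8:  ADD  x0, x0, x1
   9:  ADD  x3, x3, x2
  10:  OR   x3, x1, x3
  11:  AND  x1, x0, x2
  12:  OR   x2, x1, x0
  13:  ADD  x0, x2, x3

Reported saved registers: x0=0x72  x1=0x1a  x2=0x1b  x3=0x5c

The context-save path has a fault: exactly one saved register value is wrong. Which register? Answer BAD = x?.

BAD = x1

after  0: x0=0x26 x1=0xfd x2=0x1b x3=0x35  N=0 Z=0
after  1: x0=0x26 x1=0x3f x2=0x1b x3=0x35  N=0 Z=0
after  2: x0=0x26 x1=0x3f x2=0x1b x3=0x3f  N=0 Z=0
after  3: x0=0x26 x1=0x3f x2=0x1b x3=0xe7  N=1 Z=0
after  4: x0=0x26 x1=0x26 x2=0x1b x3=0xe7  N=0 Z=0
after  5: x0=0x26 x1=0x26 x2=0x1b x3=0x3d  N=0 Z=0
after  6: x0=0x26 x1=0x26 x2=0x1b x3=0x3d  N=0 Z=0
after  7: x0=0x26 x1=0x4c x2=0x1b x3=0x3d  N=0 Z=0
after  8: x0=0x72 x1=0x4c x2=0x1b x3=0x3d  N=0 Z=0
after  9: x0=0x72 x1=0x4c x2=0x1b x3=0x58  N=0 Z=0
after 10: x0=0x72 x1=0x4c x2=0x1b x3=0x5c  N=0 Z=0
after 11: x0=0x72 x1=0x12 x2=0x1b x3=0x5c  N=0 Z=0
-- IRQ taken; context saved, return-PC = 12 --
mismatch: x1: reported 0x1a vs actual 0x12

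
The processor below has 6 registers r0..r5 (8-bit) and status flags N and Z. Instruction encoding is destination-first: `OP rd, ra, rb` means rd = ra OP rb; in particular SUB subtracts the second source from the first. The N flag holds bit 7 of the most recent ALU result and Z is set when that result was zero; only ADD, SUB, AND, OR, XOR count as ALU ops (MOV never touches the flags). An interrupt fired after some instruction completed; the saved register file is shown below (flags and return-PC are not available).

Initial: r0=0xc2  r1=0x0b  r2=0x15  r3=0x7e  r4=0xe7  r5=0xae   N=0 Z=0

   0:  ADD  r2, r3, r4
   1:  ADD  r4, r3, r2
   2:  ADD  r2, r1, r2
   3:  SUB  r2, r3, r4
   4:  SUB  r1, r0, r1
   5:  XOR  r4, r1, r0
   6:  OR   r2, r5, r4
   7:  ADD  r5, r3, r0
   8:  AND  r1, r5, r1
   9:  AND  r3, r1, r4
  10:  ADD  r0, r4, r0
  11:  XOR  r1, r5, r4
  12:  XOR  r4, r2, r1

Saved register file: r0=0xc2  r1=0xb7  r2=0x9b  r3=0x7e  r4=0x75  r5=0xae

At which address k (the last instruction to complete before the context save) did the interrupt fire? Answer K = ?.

K = 5

after  0: r0=0xc2 r1=0x0b r2=0x65 r3=0x7e r4=0xe7 r5=0xae  N=0 Z=0
after  1: r0=0xc2 r1=0x0b r2=0x65 r3=0x7e r4=0xe3 r5=0xae  N=1 Z=0
after  2: r0=0xc2 r1=0x0b r2=0x70 r3=0x7e r4=0xe3 r5=0xae  N=0 Z=0
after  3: r0=0xc2 r1=0x0b r2=0x9b r3=0x7e r4=0xe3 r5=0xae  N=1 Z=0
after  4: r0=0xc2 r1=0xb7 r2=0x9b r3=0x7e r4=0xe3 r5=0xae  N=1 Z=0
after  5: r0=0xc2 r1=0xb7 r2=0x9b r3=0x7e r4=0x75 r5=0xae  N=0 Z=0
-- IRQ taken; context saved, return-PC = 6 --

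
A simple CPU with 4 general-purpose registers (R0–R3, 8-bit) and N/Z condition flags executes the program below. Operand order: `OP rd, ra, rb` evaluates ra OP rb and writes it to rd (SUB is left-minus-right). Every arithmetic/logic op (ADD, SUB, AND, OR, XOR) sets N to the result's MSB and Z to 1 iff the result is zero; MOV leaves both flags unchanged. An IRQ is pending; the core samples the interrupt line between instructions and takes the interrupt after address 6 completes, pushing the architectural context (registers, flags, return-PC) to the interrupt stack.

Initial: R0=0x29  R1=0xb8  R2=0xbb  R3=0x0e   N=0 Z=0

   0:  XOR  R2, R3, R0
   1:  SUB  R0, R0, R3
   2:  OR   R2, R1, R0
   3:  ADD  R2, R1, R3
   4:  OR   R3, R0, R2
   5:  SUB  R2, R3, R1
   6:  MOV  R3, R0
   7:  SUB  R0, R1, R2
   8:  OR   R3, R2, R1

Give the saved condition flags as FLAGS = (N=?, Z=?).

FLAGS = (N=0, Z=0)

after  0: R0=0x29 R1=0xb8 R2=0x27 R3=0x0e  N=0 Z=0
after  1: R0=0x1b R1=0xb8 R2=0x27 R3=0x0e  N=0 Z=0
after  2: R0=0x1b R1=0xb8 R2=0xbb R3=0x0e  N=1 Z=0
after  3: R0=0x1b R1=0xb8 R2=0xc6 R3=0x0e  N=1 Z=0
after  4: R0=0x1b R1=0xb8 R2=0xc6 R3=0xdf  N=1 Z=0
after  5: R0=0x1b R1=0xb8 R2=0x27 R3=0xdf  N=0 Z=0
after  6: R0=0x1b R1=0xb8 R2=0x27 R3=0x1b  N=0 Z=0
-- IRQ taken; context saved, return-PC = 7 --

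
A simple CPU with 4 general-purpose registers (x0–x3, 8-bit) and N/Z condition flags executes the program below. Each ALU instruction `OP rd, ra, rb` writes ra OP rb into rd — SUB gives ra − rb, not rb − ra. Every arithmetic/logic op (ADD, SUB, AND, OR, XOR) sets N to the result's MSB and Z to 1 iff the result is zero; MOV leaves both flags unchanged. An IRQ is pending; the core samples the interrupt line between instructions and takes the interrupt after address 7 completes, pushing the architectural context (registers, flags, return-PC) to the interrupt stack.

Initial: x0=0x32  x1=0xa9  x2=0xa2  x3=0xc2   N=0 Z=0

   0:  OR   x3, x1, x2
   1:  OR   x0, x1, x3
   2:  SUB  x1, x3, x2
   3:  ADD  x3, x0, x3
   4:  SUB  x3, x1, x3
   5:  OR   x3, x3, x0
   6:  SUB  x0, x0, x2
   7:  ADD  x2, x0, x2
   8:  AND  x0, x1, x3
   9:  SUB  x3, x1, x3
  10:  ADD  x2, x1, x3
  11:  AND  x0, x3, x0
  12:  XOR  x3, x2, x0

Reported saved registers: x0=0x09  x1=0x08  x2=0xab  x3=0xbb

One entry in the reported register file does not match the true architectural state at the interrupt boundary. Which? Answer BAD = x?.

after  0: x0=0x32 x1=0xa9 x2=0xa2 x3=0xab  N=1 Z=0
after  1: x0=0xab x1=0xa9 x2=0xa2 x3=0xab  N=1 Z=0
after  2: x0=0xab x1=0x09 x2=0xa2 x3=0xab  N=0 Z=0
after  3: x0=0xab x1=0x09 x2=0xa2 x3=0x56  N=0 Z=0
after  4: x0=0xab x1=0x09 x2=0xa2 x3=0xb3  N=1 Z=0
after  5: x0=0xab x1=0x09 x2=0xa2 x3=0xbb  N=1 Z=0
after  6: x0=0x09 x1=0x09 x2=0xa2 x3=0xbb  N=0 Z=0
after  7: x0=0x09 x1=0x09 x2=0xab x3=0xbb  N=1 Z=0
-- IRQ taken; context saved, return-PC = 8 --
mismatch: x1: reported 0x08 vs actual 0x09

BAD = x1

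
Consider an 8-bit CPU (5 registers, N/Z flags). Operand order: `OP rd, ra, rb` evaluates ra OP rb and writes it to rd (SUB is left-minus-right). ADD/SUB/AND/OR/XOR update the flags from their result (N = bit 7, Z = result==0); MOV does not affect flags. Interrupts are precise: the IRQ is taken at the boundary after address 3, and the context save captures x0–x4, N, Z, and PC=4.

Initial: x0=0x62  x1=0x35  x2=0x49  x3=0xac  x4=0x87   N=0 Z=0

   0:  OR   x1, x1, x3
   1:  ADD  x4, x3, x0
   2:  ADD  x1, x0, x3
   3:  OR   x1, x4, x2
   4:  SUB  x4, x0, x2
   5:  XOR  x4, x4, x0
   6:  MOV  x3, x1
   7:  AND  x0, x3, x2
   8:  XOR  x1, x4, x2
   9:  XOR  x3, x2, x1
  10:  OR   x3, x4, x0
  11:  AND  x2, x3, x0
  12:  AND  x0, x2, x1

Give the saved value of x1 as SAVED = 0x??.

SAVED = 0x4f

after  0: x0=0x62 x1=0xbd x2=0x49 x3=0xac x4=0x87  N=1 Z=0
after  1: x0=0x62 x1=0xbd x2=0x49 x3=0xac x4=0x0e  N=0 Z=0
after  2: x0=0x62 x1=0x0e x2=0x49 x3=0xac x4=0x0e  N=0 Z=0
after  3: x0=0x62 x1=0x4f x2=0x49 x3=0xac x4=0x0e  N=0 Z=0
-- IRQ taken; context saved, return-PC = 4 --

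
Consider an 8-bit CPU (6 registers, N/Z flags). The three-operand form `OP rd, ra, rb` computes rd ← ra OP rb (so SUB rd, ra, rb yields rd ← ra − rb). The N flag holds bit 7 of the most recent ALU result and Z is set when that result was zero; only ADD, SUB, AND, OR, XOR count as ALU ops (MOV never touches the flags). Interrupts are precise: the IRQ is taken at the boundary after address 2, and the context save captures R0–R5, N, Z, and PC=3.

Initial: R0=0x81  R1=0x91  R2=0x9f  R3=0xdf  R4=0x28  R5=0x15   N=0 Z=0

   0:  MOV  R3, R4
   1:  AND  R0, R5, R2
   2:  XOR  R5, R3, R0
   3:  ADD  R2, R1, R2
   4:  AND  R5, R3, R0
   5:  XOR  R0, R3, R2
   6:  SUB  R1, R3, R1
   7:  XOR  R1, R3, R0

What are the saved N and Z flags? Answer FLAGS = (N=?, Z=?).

after  0: R0=0x81 R1=0x91 R2=0x9f R3=0x28 R4=0x28 R5=0x15  N=0 Z=0
after  1: R0=0x15 R1=0x91 R2=0x9f R3=0x28 R4=0x28 R5=0x15  N=0 Z=0
after  2: R0=0x15 R1=0x91 R2=0x9f R3=0x28 R4=0x28 R5=0x3d  N=0 Z=0
-- IRQ taken; context saved, return-PC = 3 --

FLAGS = (N=0, Z=0)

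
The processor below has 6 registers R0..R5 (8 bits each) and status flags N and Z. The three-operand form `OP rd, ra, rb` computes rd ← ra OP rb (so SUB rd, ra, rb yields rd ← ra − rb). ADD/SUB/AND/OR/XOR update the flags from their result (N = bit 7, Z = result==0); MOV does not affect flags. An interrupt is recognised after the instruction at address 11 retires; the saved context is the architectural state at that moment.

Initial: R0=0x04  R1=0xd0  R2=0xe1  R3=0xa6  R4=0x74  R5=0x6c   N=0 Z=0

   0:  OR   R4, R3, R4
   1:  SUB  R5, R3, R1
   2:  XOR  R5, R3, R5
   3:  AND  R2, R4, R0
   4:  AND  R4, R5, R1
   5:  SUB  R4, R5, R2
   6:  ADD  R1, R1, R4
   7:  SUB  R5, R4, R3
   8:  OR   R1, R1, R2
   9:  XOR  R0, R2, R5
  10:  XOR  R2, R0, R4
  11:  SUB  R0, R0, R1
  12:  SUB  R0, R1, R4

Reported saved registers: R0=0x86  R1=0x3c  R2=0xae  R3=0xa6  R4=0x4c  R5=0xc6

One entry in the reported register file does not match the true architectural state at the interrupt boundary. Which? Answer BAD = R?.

after  0: R0=0x04 R1=0xd0 R2=0xe1 R3=0xa6 R4=0xf6 R5=0x6c  N=1 Z=0
after  1: R0=0x04 R1=0xd0 R2=0xe1 R3=0xa6 R4=0xf6 R5=0xd6  N=1 Z=0
after  2: R0=0x04 R1=0xd0 R2=0xe1 R3=0xa6 R4=0xf6 R5=0x70  N=0 Z=0
after  3: R0=0x04 R1=0xd0 R2=0x04 R3=0xa6 R4=0xf6 R5=0x70  N=0 Z=0
after  4: R0=0x04 R1=0xd0 R2=0x04 R3=0xa6 R4=0x50 R5=0x70  N=0 Z=0
after  5: R0=0x04 R1=0xd0 R2=0x04 R3=0xa6 R4=0x6c R5=0x70  N=0 Z=0
after  6: R0=0x04 R1=0x3c R2=0x04 R3=0xa6 R4=0x6c R5=0x70  N=0 Z=0
after  7: R0=0x04 R1=0x3c R2=0x04 R3=0xa6 R4=0x6c R5=0xc6  N=1 Z=0
after  8: R0=0x04 R1=0x3c R2=0x04 R3=0xa6 R4=0x6c R5=0xc6  N=0 Z=0
after  9: R0=0xc2 R1=0x3c R2=0x04 R3=0xa6 R4=0x6c R5=0xc6  N=1 Z=0
after 10: R0=0xc2 R1=0x3c R2=0xae R3=0xa6 R4=0x6c R5=0xc6  N=1 Z=0
after 11: R0=0x86 R1=0x3c R2=0xae R3=0xa6 R4=0x6c R5=0xc6  N=1 Z=0
-- IRQ taken; context saved, return-PC = 12 --
mismatch: R4: reported 0x4c vs actual 0x6c

BAD = R4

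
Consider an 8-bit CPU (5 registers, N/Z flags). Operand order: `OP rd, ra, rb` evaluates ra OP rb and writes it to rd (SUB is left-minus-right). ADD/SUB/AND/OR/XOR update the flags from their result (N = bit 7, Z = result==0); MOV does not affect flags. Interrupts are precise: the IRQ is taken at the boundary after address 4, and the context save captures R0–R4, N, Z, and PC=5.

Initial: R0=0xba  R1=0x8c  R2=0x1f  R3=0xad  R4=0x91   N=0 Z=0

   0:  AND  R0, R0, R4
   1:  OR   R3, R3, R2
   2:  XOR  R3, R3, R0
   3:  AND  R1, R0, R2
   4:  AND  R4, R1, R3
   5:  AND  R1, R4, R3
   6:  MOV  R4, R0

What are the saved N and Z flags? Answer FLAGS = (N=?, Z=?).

after  0: R0=0x90 R1=0x8c R2=0x1f R3=0xad R4=0x91  N=1 Z=0
after  1: R0=0x90 R1=0x8c R2=0x1f R3=0xbf R4=0x91  N=1 Z=0
after  2: R0=0x90 R1=0x8c R2=0x1f R3=0x2f R4=0x91  N=0 Z=0
after  3: R0=0x90 R1=0x10 R2=0x1f R3=0x2f R4=0x91  N=0 Z=0
after  4: R0=0x90 R1=0x10 R2=0x1f R3=0x2f R4=0x00  N=0 Z=1
-- IRQ taken; context saved, return-PC = 5 --

FLAGS = (N=0, Z=1)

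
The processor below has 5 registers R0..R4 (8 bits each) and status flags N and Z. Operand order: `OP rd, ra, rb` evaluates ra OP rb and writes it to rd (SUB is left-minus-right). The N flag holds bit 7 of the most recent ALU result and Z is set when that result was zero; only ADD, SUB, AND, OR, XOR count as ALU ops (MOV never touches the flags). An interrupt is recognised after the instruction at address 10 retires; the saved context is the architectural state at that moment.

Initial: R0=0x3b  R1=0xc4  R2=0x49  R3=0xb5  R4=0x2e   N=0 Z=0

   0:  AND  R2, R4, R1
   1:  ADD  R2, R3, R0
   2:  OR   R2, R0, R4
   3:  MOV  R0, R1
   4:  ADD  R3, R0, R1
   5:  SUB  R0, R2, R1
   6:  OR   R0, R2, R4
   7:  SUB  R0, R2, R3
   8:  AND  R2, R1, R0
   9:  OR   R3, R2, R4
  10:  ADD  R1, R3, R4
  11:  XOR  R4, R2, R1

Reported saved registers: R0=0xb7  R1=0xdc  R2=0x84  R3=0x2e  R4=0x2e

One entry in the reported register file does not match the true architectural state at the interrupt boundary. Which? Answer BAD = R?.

after  0: R0=0x3b R1=0xc4 R2=0x04 R3=0xb5 R4=0x2e  N=0 Z=0
after  1: R0=0x3b R1=0xc4 R2=0xf0 R3=0xb5 R4=0x2e  N=1 Z=0
after  2: R0=0x3b R1=0xc4 R2=0x3f R3=0xb5 R4=0x2e  N=0 Z=0
after  3: R0=0xc4 R1=0xc4 R2=0x3f R3=0xb5 R4=0x2e  N=0 Z=0
after  4: R0=0xc4 R1=0xc4 R2=0x3f R3=0x88 R4=0x2e  N=1 Z=0
after  5: R0=0x7b R1=0xc4 R2=0x3f R3=0x88 R4=0x2e  N=0 Z=0
after  6: R0=0x3f R1=0xc4 R2=0x3f R3=0x88 R4=0x2e  N=0 Z=0
after  7: R0=0xb7 R1=0xc4 R2=0x3f R3=0x88 R4=0x2e  N=1 Z=0
after  8: R0=0xb7 R1=0xc4 R2=0x84 R3=0x88 R4=0x2e  N=1 Z=0
after  9: R0=0xb7 R1=0xc4 R2=0x84 R3=0xae R4=0x2e  N=1 Z=0
after 10: R0=0xb7 R1=0xdc R2=0x84 R3=0xae R4=0x2e  N=1 Z=0
-- IRQ taken; context saved, return-PC = 11 --
mismatch: R3: reported 0x2e vs actual 0xae

BAD = R3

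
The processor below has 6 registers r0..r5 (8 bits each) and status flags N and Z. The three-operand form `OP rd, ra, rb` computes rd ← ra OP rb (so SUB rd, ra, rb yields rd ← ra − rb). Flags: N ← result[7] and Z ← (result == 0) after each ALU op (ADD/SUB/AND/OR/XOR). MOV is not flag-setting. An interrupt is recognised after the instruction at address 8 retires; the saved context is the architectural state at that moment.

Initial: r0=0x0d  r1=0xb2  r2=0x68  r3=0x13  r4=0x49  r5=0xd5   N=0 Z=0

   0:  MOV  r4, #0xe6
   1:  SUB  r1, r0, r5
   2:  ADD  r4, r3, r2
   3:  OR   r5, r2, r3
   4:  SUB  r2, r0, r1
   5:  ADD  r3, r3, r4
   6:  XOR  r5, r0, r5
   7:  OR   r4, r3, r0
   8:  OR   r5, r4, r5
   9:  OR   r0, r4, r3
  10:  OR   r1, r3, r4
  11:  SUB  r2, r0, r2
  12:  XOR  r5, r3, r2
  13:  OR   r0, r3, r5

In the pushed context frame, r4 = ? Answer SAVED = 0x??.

after  0: r0=0x0d r1=0xb2 r2=0x68 r3=0x13 r4=0xe6 r5=0xd5  N=0 Z=0
after  1: r0=0x0d r1=0x38 r2=0x68 r3=0x13 r4=0xe6 r5=0xd5  N=0 Z=0
after  2: r0=0x0d r1=0x38 r2=0x68 r3=0x13 r4=0x7b r5=0xd5  N=0 Z=0
after  3: r0=0x0d r1=0x38 r2=0x68 r3=0x13 r4=0x7b r5=0x7b  N=0 Z=0
after  4: r0=0x0d r1=0x38 r2=0xd5 r3=0x13 r4=0x7b r5=0x7b  N=1 Z=0
after  5: r0=0x0d r1=0x38 r2=0xd5 r3=0x8e r4=0x7b r5=0x7b  N=1 Z=0
after  6: r0=0x0d r1=0x38 r2=0xd5 r3=0x8e r4=0x7b r5=0x76  N=0 Z=0
after  7: r0=0x0d r1=0x38 r2=0xd5 r3=0x8e r4=0x8f r5=0x76  N=1 Z=0
after  8: r0=0x0d r1=0x38 r2=0xd5 r3=0x8e r4=0x8f r5=0xff  N=1 Z=0
-- IRQ taken; context saved, return-PC = 9 --

SAVED = 0x8f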